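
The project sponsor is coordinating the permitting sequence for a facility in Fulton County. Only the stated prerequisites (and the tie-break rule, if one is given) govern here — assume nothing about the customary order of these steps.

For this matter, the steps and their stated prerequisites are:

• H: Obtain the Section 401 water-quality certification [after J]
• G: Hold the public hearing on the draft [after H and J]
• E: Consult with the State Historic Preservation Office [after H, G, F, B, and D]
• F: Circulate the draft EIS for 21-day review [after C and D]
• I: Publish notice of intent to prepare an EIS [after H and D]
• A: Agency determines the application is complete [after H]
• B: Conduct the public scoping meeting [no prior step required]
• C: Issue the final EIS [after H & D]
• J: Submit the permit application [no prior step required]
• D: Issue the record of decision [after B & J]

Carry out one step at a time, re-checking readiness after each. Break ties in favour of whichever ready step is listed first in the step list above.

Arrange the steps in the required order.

B → J → H → G → A → D → I → C → F → E

B and J have no prerequisites; B is listed earlier, so B is first.
Next only J has its prerequisites met → J.
Now H and D have their prerequisites met. H is listed earlier, so H next.
G, A and D are all available; G is listed earlier → G.
A and D are both available; A is listed earlier → A.
D needed B and J, now all done → D.
I and C are both available; I is listed earlier → I.
C needed H and D, now all done → C.
Next only F has its prerequisites met → F.
That leaves E as the only ready step → E.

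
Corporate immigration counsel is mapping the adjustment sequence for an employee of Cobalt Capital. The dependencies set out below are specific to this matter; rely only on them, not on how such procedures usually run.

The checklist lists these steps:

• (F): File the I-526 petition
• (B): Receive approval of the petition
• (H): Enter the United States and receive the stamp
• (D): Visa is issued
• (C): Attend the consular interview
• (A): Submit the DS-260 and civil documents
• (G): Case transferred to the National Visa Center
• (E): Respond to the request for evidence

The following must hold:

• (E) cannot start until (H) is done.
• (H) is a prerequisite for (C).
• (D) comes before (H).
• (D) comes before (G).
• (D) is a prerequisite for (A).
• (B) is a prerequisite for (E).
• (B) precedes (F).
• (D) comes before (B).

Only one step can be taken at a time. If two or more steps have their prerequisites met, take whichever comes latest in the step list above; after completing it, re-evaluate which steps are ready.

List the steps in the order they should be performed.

(D) has no prerequisites → (D) first.
(G), (A), (H) and (B) are all available; (G) is listed later → (G).
Now (A), (H) and (B) have their prerequisites met. (A) is listed later, so (A) next.
(H) and (B) are both available; (H) is listed later → (H).
Ready: (C) and (B). (C) is listed later → (C).
(B) is the only step now ready → (B).
Ready: (E) and (F). (E) is listed later → (E).
(F) is the only step now ready → (F).

(D) → (G) → (A) → (H) → (C) → (B) → (E) → (F)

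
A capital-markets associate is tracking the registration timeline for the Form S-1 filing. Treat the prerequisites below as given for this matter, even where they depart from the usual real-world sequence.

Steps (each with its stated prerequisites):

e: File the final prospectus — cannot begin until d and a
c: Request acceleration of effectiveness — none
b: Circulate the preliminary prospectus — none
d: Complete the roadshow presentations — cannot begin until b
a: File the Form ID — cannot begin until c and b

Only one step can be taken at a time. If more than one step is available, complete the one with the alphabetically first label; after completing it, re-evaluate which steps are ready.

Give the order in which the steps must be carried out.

b c a d e

Nothing is required for b and c. b has the earlier label → b first.
Ready: c and d. c has the earlier label → c.
Now a and d have their prerequisites met. a has the earlier label, so a next.
That leaves d as the only ready step → d.
Next only e has its prerequisites met → e.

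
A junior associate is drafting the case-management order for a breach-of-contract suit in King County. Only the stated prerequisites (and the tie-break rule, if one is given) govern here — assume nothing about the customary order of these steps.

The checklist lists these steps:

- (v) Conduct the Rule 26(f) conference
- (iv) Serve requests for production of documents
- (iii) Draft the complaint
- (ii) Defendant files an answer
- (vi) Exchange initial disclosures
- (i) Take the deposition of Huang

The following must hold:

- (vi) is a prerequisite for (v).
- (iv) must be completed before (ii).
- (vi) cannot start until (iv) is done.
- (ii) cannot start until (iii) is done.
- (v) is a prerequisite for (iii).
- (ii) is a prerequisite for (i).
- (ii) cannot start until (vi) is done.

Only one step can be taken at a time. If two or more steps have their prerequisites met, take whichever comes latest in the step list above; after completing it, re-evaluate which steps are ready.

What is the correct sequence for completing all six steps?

(iv), (vi), (v), (iii), (ii), (i)

(iv) has no prerequisites → (iv) first.
(vi) needed (iv), now all done → (vi).
That leaves (v) as the only ready step → (v).
Next only (iii) has its prerequisites met → (iii).
(ii) is the only step now ready → (ii).
(i) is the only step now ready → (i).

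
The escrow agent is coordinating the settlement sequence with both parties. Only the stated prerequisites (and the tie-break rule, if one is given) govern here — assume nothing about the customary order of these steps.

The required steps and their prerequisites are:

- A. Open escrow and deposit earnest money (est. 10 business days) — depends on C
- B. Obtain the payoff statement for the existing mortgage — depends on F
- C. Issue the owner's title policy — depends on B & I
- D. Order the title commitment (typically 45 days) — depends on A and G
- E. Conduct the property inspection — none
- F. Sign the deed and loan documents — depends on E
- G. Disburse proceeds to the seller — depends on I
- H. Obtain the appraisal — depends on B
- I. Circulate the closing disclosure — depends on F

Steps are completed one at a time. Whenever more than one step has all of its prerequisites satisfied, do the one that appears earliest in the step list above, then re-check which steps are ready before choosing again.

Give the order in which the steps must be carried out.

E has no prerequisites → E first.
F needed E, now all done → F.
B and I are both available; B is listed earlier → B.
H now also ready, so the ready set is {H, I}; H is listed earlier → H.
I needed F, now all done → I.
C and G are both available; C is listed earlier → C.
A now also ready, so the ready set is {A, G}; A is listed earlier → A.
That leaves G as the only ready step → G.
D needed A and G, now all done → D.

E F B H I C A G D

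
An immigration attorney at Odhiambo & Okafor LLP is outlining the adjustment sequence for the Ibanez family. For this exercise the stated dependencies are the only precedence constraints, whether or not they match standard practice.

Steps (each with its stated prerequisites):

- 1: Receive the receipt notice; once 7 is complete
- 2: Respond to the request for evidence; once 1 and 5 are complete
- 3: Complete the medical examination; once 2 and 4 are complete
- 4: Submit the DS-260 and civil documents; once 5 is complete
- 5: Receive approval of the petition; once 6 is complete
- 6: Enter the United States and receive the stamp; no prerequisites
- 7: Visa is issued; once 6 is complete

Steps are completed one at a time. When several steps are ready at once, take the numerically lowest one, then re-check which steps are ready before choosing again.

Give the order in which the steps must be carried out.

6 5 4 7 1 2 3

6 has no prerequisites → 6 first.
Ready: 5 and 7. 5 has the earlier label → 5.
4 now also ready, so the ready set is {4, 7}; 4 has the earlier label → 4.
7 needed 6, now all done → 7.
Next only 1 has its prerequisites met → 1.
2 needed 1 and 5, now all done → 2.
That leaves 3 as the only ready step → 3.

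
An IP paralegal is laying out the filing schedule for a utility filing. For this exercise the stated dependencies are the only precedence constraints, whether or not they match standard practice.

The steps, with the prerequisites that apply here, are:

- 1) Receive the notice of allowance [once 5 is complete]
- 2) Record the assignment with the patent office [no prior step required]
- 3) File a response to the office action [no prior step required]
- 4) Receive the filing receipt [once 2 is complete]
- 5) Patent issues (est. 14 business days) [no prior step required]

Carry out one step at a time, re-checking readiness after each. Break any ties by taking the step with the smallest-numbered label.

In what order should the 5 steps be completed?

Nothing is required for 2, 3 and 5. 2 has the earlier label → 2 first.
4 now also ready, so the ready set is {3, 4, 5}; 3 has the earlier label → 3.
4 and 5 are both available; 4 has the earlier label → 4.
That leaves 5 as the only ready step → 5.
That leaves 1 as the only ready step → 1.

2 3 4 5 1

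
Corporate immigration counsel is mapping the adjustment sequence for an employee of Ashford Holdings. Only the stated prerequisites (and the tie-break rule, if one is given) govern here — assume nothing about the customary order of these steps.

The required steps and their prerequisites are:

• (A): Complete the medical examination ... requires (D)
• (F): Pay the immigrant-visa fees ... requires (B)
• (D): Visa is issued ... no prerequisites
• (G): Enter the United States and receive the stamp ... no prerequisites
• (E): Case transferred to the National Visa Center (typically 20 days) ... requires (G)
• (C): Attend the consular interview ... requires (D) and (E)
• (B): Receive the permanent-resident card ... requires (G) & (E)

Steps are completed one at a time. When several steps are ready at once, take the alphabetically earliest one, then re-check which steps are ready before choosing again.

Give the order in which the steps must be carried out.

(D) and (G) have no prerequisites; (D) has the earlier label, so (D) is first.
(A) now also ready, so the ready set is {(A), (G)}; (A) has the earlier label → (A).
Next only (G) has its prerequisites met → (G).
That leaves (E) as the only ready step → (E).
Ready: (B) and (C). (B) has the earlier label → (B).
(F) now also ready, so the ready set is {(C), (F)}; (C) has the earlier label → (C).
(F) needed (B), now all done → (F).

(D), (A), (G), (E), (B), (C), (F)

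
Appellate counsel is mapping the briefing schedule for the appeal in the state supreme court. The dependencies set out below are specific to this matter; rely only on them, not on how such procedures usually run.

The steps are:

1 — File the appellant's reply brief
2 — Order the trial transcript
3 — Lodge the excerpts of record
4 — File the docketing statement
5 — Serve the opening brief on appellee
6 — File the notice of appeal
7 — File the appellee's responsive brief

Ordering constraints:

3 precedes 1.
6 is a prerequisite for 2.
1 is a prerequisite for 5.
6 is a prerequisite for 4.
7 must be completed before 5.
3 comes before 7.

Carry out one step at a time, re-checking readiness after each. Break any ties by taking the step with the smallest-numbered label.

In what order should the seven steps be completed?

3 and 6 have no prerequisites; 3 has the earlier label, so 3 is first.
Ready: 1, 6 and 7. 1 has the earlier label → 1.
6 and 7 are both available; 6 has the earlier label → 6.
2 and 4 now also ready, so the ready set is {2, 4, 7}; 2 has the earlier label → 2.
4 and 7 are both available; 4 has the earlier label → 4.
Next only 7 has its prerequisites met → 7.
5 needed 1 and 7, now all done → 5.

3 1 6 2 4 7 5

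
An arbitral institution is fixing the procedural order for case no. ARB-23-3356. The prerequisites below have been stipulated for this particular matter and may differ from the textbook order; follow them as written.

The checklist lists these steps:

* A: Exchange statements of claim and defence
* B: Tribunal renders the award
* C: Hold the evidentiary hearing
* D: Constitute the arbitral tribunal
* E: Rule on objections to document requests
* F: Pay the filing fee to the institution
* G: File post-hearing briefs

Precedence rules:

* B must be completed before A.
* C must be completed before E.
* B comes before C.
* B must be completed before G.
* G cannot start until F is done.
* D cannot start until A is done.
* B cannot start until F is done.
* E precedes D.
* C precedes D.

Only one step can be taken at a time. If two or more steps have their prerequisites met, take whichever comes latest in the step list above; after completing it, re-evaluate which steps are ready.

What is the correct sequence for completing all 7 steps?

F, B, G, C, E, A, D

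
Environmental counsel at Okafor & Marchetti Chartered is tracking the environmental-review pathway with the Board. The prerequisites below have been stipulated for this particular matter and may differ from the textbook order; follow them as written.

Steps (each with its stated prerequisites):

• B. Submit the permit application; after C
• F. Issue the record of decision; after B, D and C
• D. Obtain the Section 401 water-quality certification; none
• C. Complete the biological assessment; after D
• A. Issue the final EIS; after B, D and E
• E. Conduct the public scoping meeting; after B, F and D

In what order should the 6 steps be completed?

D, C, B, F, E, A

D has no prerequisites → D first.
That leaves C as the only ready step → C.
B is the only step now ready → B.
That leaves F as the only ready step → F.
That leaves E as the only ready step → E.
That leaves A as the only ready step → A.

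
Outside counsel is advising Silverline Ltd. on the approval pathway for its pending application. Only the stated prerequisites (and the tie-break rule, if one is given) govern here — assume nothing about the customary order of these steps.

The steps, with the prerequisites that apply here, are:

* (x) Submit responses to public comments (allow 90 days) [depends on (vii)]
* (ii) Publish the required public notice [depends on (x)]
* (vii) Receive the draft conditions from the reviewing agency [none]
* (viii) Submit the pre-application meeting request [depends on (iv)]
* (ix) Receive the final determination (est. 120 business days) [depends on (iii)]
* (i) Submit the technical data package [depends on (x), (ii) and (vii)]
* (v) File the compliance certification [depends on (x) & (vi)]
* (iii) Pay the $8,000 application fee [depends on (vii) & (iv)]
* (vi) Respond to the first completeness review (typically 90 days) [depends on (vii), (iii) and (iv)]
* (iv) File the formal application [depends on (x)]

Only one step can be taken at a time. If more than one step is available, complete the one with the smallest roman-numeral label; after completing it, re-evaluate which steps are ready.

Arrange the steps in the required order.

(vii), (x), (ii), (i), (iv), (iii), (vi), (v), (viii), (ix)

(vii) is the only step with nothing outstanding, so it goes first.
(x) needed (vii), now all done → (x).
Now (ii) and (iv) have their prerequisites met. (ii) has the earlier label, so (ii) next.
(i) now also ready, so the ready set is {(i), (iv)}; (i) has the earlier label → (i).
That leaves (iv) as the only ready step → (iv).
Now (iii) and (viii) have their prerequisites met. (iii) has the earlier label, so (iii) next.
(vi) and (ix) now also ready, so the ready set is {(vi), (viii), (ix)}; (vi) has the earlier label → (vi).
Ready: (v), (viii) and (ix). (v) has the earlier label → (v).
Now (viii) and (ix) have their prerequisites met. (viii) has the earlier label, so (viii) next.
(ix) is the only step now ready → (ix).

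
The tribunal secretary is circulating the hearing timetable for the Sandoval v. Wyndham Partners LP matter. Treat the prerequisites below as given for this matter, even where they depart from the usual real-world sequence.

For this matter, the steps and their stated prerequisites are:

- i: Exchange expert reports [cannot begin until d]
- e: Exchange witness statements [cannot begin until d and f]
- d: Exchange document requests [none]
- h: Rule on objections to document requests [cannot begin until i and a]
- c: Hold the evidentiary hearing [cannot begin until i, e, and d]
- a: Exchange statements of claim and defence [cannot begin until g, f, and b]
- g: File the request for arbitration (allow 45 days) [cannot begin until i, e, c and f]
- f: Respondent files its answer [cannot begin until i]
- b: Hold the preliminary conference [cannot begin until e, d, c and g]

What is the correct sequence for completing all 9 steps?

d has no prerequisites → d first.
Next only i has its prerequisites met → i.
f needed i, now all done → f.
e needed d and f, now all done → e.
That leaves c as the only ready step → c.
g needed i, e, c and f, now all done → g.
Next only b has its prerequisites met → b.
That leaves a as the only ready step → a.
h needed i and a, now all done → h.

d → i → f → e → c → g → b → a → h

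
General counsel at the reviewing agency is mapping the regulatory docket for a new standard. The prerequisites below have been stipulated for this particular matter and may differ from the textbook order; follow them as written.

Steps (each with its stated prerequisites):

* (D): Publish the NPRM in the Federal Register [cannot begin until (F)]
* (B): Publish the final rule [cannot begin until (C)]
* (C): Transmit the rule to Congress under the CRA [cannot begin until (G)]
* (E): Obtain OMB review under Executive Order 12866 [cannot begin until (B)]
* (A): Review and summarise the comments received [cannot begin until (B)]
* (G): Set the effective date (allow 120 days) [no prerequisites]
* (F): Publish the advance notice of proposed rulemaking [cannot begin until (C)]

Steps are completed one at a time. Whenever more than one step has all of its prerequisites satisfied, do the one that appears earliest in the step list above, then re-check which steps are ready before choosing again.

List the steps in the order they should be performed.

(G) has no prerequisites → (G) first.
(C) is the only step now ready → (C).
Now (B) and (F) have their prerequisites met. (B) is listed earlier, so (B) next.
Ready: (E), (A) and (F). (E) is listed earlier → (E).
Now (A) and (F) have their prerequisites met. (A) is listed earlier, so (A) next.
Next only (F) has its prerequisites met → (F).
(D) is the only step now ready → (D).

(G), (C), (B), (E), (A), (F), (D)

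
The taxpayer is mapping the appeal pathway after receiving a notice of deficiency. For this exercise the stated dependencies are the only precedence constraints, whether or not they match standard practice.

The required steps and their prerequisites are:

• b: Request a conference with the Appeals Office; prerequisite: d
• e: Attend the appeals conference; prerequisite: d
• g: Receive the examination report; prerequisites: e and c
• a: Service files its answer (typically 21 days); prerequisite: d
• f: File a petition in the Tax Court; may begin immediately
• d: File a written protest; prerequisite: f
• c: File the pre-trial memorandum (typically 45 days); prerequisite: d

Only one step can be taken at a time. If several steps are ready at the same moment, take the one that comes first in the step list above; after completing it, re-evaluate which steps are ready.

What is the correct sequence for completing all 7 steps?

f d b e a c g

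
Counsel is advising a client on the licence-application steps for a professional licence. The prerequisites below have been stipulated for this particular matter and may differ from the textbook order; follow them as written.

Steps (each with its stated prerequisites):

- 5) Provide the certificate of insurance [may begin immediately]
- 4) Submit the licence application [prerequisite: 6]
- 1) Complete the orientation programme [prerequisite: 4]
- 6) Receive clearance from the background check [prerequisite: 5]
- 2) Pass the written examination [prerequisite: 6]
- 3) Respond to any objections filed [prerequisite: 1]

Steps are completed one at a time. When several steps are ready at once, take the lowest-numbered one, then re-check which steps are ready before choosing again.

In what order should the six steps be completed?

5, 6, 2, 4, 1, 3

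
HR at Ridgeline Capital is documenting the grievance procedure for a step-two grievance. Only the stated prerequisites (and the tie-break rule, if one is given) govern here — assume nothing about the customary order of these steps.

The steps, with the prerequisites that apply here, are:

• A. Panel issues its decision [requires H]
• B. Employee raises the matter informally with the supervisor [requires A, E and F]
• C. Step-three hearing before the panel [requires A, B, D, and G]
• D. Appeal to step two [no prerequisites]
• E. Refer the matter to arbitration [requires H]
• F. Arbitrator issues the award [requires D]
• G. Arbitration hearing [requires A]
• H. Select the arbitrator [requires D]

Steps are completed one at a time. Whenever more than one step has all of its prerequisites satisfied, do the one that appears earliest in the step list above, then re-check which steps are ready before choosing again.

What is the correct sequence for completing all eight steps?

D, F, H, A, E, B, G, C

Only D has no prerequisites, so it is first.
F and H are both available; F is listed earlier → F.
H is the only step now ready → H.
Now A and E have their prerequisites met. A is listed earlier, so A next.
G now also ready, so the ready set is {E, G}; E is listed earlier → E.
B and G are both available; B is listed earlier → B.
G is the only step now ready → G.
That leaves C as the only ready step → C.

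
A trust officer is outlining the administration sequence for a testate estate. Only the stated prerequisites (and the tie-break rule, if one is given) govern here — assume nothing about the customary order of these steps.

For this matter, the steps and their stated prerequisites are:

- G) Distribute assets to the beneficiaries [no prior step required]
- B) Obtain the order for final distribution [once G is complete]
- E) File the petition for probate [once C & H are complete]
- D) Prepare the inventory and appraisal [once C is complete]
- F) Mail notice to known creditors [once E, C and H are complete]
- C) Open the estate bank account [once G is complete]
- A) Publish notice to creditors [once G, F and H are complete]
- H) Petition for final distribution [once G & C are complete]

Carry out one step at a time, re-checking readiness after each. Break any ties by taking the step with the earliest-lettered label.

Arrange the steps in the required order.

G, B, C, D, H, E, F, A

Only G has no prerequisites, so it is first.
Ready: B and C. B has the earlier label → B.
C needed G, now all done → C.
Ready: D and H. D has the earlier label → D.
H is the only step now ready → H.
E needed C and H, now all done → E.
F needed C, E and H, now all done → F.
A needed F, G and H, now all done → A.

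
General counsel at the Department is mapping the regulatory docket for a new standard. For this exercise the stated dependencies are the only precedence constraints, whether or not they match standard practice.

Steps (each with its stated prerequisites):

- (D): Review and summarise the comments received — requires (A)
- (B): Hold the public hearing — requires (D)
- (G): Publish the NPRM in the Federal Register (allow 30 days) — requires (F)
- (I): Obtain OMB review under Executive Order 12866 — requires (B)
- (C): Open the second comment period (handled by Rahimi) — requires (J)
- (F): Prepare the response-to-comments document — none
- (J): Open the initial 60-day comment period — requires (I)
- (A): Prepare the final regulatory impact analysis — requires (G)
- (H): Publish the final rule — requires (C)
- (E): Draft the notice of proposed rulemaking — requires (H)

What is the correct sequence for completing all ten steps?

(F) → (G) → (A) → (D) → (B) → (I) → (J) → (C) → (H) → (E)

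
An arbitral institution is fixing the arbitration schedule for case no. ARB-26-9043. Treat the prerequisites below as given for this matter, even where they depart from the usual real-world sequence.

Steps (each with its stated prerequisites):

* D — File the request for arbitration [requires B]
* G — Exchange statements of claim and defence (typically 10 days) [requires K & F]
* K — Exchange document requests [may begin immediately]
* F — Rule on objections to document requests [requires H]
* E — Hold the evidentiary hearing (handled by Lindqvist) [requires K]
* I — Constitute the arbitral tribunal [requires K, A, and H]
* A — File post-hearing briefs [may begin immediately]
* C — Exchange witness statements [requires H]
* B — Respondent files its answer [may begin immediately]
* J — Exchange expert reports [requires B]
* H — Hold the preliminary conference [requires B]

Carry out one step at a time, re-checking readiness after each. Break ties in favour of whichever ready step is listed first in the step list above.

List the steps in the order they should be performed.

K E A B D J H F G I C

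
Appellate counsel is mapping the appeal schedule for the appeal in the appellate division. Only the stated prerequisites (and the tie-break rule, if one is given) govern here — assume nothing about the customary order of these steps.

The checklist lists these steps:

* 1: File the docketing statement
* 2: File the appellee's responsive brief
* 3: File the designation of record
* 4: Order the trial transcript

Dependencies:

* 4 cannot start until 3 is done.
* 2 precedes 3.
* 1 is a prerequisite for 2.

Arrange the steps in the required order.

1 → 2 → 3 → 4

Only 1 has no prerequisites, so it is first.
2 is the only step now ready → 2.
That leaves 3 as the only ready step → 3.
4 is the only step now ready → 4.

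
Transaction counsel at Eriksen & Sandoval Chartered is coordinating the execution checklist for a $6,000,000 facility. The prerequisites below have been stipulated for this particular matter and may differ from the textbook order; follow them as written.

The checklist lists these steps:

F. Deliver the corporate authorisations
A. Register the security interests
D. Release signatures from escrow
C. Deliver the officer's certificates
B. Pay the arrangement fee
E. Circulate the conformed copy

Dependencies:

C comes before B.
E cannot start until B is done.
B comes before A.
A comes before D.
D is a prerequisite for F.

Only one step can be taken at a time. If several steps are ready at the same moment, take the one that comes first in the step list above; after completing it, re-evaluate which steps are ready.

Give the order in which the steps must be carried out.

C has no prerequisites → C first.
B is the only step now ready → B.
Ready: A and E. A is listed earlier → A.
D now also ready, so the ready set is {D, E}; D is listed earlier → D.
F now also ready, so the ready set is {F, E}; F is listed earlier → F.
That leaves E as the only ready step → E.

C, B, A, D, F, E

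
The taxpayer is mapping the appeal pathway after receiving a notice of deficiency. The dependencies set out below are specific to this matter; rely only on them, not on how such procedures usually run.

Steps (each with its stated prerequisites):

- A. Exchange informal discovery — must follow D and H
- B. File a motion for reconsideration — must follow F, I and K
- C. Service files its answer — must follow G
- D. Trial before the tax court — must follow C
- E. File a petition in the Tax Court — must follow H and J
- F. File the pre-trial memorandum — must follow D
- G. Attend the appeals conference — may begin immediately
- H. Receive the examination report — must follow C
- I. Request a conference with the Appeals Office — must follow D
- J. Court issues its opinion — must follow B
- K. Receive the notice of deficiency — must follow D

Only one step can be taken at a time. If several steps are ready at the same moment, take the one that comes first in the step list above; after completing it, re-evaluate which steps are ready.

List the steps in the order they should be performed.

G has no prerequisites → G first.
C needed G, now all done → C.
Ready: D and H. D is listed earlier → D.
Ready: F, H, I and K. F is listed earlier → F.
Ready: H, I and K. H is listed earlier → H.
A, I and K are all available; A is listed earlier → A.
I and K are both available; I is listed earlier → I.
K needed D, now all done → K.
B needed F, I and K, now all done → B.
Next only J has its prerequisites met → J.
E needed H and J, now all done → E.

G C D F H A I K B J E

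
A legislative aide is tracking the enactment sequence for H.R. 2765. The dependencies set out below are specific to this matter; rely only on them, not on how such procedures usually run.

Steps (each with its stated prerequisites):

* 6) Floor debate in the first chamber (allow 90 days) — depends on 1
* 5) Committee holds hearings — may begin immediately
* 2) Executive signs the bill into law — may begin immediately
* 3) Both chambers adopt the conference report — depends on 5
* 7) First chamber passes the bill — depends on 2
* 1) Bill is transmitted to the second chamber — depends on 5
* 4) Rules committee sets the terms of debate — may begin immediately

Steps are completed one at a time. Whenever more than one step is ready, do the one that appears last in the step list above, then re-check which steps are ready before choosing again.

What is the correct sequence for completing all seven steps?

4, 2, 7, 5, 1, 3, 6

4, 2 and 5 have no prerequisites; 4 is listed later, so 4 is first.
Now 2 and 5 have their prerequisites met. 2 is listed later, so 2 next.
7 now also ready, so the ready set is {7, 5}; 7 is listed later → 7.
Next only 5 has its prerequisites met → 5.
Now 1 and 3 have their prerequisites met. 1 is listed later, so 1 next.
Ready: 3 and 6. 3 is listed later → 3.
That leaves 6 as the only ready step → 6.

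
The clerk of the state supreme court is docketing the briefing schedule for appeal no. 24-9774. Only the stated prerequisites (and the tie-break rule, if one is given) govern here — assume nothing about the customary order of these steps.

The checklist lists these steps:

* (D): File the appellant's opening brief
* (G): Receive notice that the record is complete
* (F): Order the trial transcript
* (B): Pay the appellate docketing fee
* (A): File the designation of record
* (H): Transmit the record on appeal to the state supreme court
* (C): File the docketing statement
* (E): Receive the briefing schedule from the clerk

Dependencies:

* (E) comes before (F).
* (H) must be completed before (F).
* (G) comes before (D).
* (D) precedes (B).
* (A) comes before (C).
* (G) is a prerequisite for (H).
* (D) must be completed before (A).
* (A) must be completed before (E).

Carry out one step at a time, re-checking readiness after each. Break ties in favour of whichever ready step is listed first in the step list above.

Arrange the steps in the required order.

(G) has no prerequisites → (G) first.
Ready: (D) and (H). (D) is listed earlier → (D).
Now (B), (A) and (H) have their prerequisites met. (B) is listed earlier, so (B) next.
(A) and (H) are both available; (A) is listed earlier → (A).
Ready: (H), (C) and (E). (H) is listed earlier → (H).
Now (C) and (E) have their prerequisites met. (C) is listed earlier, so (C) next.
That leaves (E) as the only ready step → (E).
That leaves (F) as the only ready step → (F).

(G), (D), (B), (A), (H), (C), (E), (F)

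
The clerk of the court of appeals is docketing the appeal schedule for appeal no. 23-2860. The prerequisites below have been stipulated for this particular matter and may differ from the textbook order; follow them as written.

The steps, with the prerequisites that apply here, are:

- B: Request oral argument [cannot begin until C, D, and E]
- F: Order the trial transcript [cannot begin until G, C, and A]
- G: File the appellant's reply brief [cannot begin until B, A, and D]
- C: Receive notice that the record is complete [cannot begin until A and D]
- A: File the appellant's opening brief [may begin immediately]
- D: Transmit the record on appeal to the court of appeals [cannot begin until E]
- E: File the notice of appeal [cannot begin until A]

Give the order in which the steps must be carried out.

A has no prerequisites → A first.
That leaves E as the only ready step → E.
D needed E, now all done → D.
That leaves C as the only ready step → C.
B needed C, D and E, now all done → B.
Next only G has its prerequisites met → G.
That leaves F as the only ready step → F.

A → E → D → C → B → G → F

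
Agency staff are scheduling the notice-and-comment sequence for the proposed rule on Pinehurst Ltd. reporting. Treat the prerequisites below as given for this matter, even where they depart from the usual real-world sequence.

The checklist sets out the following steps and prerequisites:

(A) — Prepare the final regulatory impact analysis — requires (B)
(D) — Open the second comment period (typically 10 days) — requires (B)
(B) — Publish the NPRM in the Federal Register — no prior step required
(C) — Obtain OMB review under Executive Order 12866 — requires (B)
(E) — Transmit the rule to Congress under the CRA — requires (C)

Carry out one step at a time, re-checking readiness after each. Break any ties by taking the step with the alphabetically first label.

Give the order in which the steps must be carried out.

(B), (A), (C), (D), (E)

(B) is the only step with nothing outstanding, so it goes first.
Now (A), (C) and (D) have their prerequisites met. (A) has the earlier label, so (A) next.
(C) and (D) are both available; (C) has the earlier label → (C).
(E) now also ready, so the ready set is {(D), (E)}; (D) has the earlier label → (D).
(E) is the only step now ready → (E).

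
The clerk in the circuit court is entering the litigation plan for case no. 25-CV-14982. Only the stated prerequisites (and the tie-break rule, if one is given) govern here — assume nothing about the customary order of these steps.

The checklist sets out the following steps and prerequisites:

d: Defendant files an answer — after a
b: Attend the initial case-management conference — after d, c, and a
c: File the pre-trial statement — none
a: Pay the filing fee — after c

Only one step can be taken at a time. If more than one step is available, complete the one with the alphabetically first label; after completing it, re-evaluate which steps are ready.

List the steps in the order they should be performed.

c, a, d, b

Only c has no prerequisites, so it is first.
a is the only step now ready → a.
Next only d has its prerequisites met → d.
Next only b has its prerequisites met → b.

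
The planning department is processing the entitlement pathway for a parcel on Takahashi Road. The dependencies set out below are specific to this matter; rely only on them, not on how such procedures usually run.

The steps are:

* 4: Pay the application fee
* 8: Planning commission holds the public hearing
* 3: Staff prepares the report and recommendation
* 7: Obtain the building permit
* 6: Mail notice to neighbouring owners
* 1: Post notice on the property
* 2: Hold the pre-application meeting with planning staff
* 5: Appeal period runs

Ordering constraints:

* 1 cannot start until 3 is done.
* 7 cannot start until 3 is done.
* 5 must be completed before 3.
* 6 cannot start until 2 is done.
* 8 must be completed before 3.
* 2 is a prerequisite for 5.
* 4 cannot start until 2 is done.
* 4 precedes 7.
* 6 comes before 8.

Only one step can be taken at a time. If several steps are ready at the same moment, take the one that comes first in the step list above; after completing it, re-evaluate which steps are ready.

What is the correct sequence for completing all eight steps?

2, 4, 6, 8, 5, 3, 7, 1

2 is the only step with nothing outstanding, so it goes first.
4, 6 and 5 are all available; 4 is listed earlier → 4.
Ready: 6 and 5. 6 is listed earlier → 6.
Now 8 and 5 have their prerequisites met. 8 is listed earlier, so 8 next.
5 is the only step now ready → 5.
3 needed 8 and 5, now all done → 3.
Now 7 and 1 have their prerequisites met. 7 is listed earlier, so 7 next.
1 needed 3, now all done → 1.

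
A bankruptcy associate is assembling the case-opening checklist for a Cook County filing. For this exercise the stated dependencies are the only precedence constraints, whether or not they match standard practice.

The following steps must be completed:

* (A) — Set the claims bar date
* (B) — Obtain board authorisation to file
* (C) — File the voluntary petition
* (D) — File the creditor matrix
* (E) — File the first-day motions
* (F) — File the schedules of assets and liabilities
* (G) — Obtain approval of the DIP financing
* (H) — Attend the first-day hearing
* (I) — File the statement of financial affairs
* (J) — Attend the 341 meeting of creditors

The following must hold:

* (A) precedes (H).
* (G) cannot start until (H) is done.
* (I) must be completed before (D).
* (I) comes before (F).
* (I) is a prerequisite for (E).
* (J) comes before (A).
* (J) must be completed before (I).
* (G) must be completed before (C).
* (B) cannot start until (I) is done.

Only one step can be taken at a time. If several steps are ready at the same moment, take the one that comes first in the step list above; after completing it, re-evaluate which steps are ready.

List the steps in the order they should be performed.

(J) (A) (H) (G) (C) (I) (B) (D) (E) (F)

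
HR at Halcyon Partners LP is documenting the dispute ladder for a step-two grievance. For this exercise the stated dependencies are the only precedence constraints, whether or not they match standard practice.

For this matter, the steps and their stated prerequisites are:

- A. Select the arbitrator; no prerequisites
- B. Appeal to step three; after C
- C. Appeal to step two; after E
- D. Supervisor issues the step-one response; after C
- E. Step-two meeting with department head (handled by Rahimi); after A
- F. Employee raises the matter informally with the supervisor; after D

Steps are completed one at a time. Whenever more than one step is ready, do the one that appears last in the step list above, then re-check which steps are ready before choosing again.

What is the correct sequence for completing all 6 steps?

A → E → C → D → F → B

Only A has no prerequisites, so it is first.
Next only E has its prerequisites met → E.
That leaves C as the only ready step → C.
D and B are both available; D is listed later → D.
F and B are both available; F is listed later → F.
Next only B has its prerequisites met → B.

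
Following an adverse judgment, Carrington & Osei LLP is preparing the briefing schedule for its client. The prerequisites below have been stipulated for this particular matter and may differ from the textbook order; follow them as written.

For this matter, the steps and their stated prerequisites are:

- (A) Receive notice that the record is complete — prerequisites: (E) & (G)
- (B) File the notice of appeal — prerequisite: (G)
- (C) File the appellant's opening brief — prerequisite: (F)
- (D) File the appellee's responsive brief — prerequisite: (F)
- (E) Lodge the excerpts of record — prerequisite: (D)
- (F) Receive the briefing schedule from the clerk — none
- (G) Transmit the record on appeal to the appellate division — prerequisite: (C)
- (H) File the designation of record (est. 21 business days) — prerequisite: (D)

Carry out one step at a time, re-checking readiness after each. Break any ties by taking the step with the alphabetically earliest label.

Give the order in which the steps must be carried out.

(F) → (C) → (D) → (E) → (G) → (A) → (B) → (H)

Only (F) has no prerequisites, so it is first.
Now (C) and (D) have their prerequisites met. (C) has the earlier label, so (C) next.
(G) now also ready, so the ready set is {(D), (G)}; (D) has the earlier label → (D).
(E) and (H) now also ready, so the ready set is {(E), (G), (H)}; (E) has the earlier label → (E).
Ready: (G) and (H). (G) has the earlier label → (G).
(A), (B) and (H) are all available; (A) has the earlier label → (A).
(B) and (H) are both available; (B) has the earlier label → (B).
Next only (H) has its prerequisites met → (H).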